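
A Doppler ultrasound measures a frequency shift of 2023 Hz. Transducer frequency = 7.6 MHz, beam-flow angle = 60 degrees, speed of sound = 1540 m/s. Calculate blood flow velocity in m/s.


v = fd * c / (2 * f0 * cos(theta))
v = 2023 * 1540 / (2 * 7.6000e+06 * cos(60))
v = 0.4099 m/s


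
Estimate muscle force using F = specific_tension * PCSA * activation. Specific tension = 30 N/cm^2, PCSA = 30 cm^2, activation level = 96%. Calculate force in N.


F = sigma * PCSA * activation
F = 30 * 30 * 0.96
F = 864 N


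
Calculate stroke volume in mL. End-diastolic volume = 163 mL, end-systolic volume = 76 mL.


SV = EDV - ESV
SV = 163 - 76
SV = 87 mL


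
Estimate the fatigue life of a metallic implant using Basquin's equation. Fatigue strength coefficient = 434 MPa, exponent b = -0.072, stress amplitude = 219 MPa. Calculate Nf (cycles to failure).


sigma_a = sigma_f' * (2Nf)^b
2Nf = (sigma_a/sigma_f')^(1/b)
2Nf = (219/434)^(1/-0.072)
2Nf = 13354.682
Nf = 6677


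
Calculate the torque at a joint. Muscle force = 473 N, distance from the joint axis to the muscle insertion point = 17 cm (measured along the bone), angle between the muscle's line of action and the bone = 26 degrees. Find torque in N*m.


Torque = F * d * sin(theta)   (moment arm = d*sin(theta))
d = 17 cm = 0.17 m
Torque = 473 * 0.17 * sin(26)
Torque = 35.25 N*m


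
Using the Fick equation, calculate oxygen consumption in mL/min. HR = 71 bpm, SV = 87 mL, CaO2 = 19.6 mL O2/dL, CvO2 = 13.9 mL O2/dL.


CO = HR*SV = 71*87/1000 = 6.177 L/min
a-v O2 diff = 19.6 - 13.9 = 5.7 mL/dL
VO2 = CO * (CaO2-CvO2) * 10 dL/L
VO2 = 6.177 * 5.7 * 10
VO2 = 352.1 mL/min


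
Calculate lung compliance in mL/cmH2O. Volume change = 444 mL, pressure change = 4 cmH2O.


C = dV / dP
C = 444 / 4
C = 111 mL/cmH2O


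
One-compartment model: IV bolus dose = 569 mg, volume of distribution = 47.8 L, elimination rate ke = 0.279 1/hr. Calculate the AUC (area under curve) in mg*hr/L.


C0 = Dose/Vd = 569/47.8 = 11.9038 mg/L
AUC = C0/ke = 11.9038/0.279
AUC = 42.67 mg*hr/L


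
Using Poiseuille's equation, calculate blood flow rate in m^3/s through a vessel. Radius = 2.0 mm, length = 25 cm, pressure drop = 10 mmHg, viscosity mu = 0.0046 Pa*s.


Q = pi*r^4*dP / (8*mu*L)
r = 0.002 m, L = 0.25 m
dP = 10 mmHg = 1333.22 Pa
Q = 7.2842e-06 m^3/s


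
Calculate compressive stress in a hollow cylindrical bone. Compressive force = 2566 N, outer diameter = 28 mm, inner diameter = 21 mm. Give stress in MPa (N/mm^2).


A = pi*(r_o^2 - r_i^2)
r_o = 14 mm, r_i = 10.5 mm
A = 269.392 mm^2
sigma = F/A = 2566 / 269.392
sigma = 9.525 MPa


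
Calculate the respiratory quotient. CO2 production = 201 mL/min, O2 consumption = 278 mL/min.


RQ = VCO2 / VO2
RQ = 201 / 278
RQ = 0.723


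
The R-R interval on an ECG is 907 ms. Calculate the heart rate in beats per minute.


HR = 60 / RR_interval(s)
RR = 907 ms = 0.907 s
HR = 60 / 0.907 = 66.15 bpm


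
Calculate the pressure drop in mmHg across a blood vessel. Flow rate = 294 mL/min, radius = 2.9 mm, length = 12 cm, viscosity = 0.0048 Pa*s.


dP = 8*mu*L*Q / (pi*r^4)
Q = 294 mL/min = 4.9e-06 m^3/s
dP = 101.617 Pa = 101.617 / 133.322 mmHg = 0.7622 mmHg


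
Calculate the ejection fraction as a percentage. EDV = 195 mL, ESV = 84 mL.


SV = EDV - ESV = 195 - 84 = 111 mL
EF = SV/EDV * 100 = 111/195 * 100
EF = 56.92%


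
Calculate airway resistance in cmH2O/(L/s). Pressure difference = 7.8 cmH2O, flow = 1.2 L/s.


R = dP / flow
R = 7.8 / 1.2
R = 6.5 cmH2O/(L/s)


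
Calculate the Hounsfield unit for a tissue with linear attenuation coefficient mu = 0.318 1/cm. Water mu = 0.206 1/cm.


HU = ((mu_tissue - mu_water) / mu_water) * 1000
HU = ((0.318 - 0.206) / 0.206) * 1000
HU = 543.7


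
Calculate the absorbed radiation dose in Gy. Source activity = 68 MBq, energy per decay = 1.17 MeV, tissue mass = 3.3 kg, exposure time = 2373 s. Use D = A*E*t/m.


A = 68 MBq = 6.8000e+07 Bq
E = 1.17 MeV = 1.87434e-13 J
D = A*E*t/m = 6.8000e+07*1.87434e-13*2373/3.3
D = 0.009165 Gy


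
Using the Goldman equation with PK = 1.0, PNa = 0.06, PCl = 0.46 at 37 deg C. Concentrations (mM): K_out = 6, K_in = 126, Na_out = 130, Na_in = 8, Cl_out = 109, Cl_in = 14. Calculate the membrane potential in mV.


Vm = (RT/F)*ln((PK*Ko + PNa*Nao + PCl*Cli)/(PK*Ki + PNa*Nai + PCl*Clo))
Numer = 20.24, Denom = 176.62
Vm = -57.9 mV


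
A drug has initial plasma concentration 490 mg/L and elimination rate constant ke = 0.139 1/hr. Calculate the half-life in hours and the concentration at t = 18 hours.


t_half = ln(2) / ke = 0.693147 / 0.139 = 4.987 hr
C(t) = C0 * exp(-ke*t) = 490 * exp(-0.139*18)
C(18) = 40.14 mg/L


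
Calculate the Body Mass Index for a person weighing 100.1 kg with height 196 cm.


BMI = weight / height^2
height = 196 cm = 1.96 m
BMI = 100.1 / 1.96^2
BMI = 26.06 kg/m^2


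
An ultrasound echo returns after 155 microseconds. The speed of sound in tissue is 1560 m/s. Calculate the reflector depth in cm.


depth = c * t / 2
t = 155 us = 1.5500e-04 s
depth = 1560 * 1.5500e-04 / 2
depth = 0.1209 m = 12.09 cm


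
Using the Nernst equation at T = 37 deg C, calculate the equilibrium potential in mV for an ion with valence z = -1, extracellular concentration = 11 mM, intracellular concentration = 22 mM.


E = (RT/(zF)) * ln(C_out/C_in)
T = 37 + 273.15 = 310.15 K
E = (8.314 * 310.15 / (-1 * 96485)) * ln(11/22)
E = 18.52 mV


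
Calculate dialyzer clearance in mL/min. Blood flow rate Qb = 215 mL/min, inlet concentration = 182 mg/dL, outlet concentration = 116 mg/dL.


K = Qb * (Cb_in - Cb_out) / Cb_in
K = 215 * (182 - 116) / 182
K = 77.97 mL/min


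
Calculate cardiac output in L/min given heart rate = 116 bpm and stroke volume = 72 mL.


CO = HR * SV
CO = 116 * 72 / 1000
CO = 8.352 L/min


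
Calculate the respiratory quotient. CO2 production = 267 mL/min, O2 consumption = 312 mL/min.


RQ = VCO2 / VO2
RQ = 267 / 312
RQ = 0.8558


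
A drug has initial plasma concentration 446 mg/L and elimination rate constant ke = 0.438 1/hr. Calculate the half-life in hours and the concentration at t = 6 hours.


t_half = ln(2) / ke = 0.693147 / 0.438 = 1.583 hr
C(t) = C0 * exp(-ke*t) = 446 * exp(-0.438*6)
C(6) = 32.21 mg/L


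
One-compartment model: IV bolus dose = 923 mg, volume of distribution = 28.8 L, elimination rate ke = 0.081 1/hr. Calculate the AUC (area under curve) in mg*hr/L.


C0 = Dose/Vd = 923/28.8 = 32.0486 mg/L
AUC = C0/ke = 32.0486/0.081
AUC = 395.7 mg*hr/L


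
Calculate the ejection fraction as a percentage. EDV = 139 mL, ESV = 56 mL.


SV = EDV - ESV = 139 - 56 = 83 mL
EF = SV/EDV * 100 = 83/139 * 100
EF = 59.71%


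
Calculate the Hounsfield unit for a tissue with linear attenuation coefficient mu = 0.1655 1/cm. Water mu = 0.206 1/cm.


HU = ((mu_tissue - mu_water) / mu_water) * 1000
HU = ((0.1655 - 0.206) / 0.206) * 1000
HU = -196.6


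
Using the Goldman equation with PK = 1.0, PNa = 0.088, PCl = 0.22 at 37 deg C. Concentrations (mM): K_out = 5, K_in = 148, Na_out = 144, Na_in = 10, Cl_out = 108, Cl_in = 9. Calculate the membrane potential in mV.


Vm = (RT/F)*ln((PK*Ko + PNa*Nao + PCl*Cli)/(PK*Ki + PNa*Nai + PCl*Clo))
Numer = 19.652, Denom = 172.64
Vm = -58.07 mV


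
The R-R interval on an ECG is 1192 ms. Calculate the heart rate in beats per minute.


HR = 60 / RR_interval(s)
RR = 1192 ms = 1.192 s
HR = 60 / 1.192 = 50.34 bpm


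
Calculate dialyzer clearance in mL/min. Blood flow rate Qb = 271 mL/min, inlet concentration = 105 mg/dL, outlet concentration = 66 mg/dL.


K = Qb * (Cb_in - Cb_out) / Cb_in
K = 271 * (105 - 66) / 105
K = 100.7 mL/min


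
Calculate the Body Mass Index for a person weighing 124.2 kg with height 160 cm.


BMI = weight / height^2
height = 160 cm = 1.6 m
BMI = 124.2 / 1.6^2
BMI = 48.52 kg/m^2


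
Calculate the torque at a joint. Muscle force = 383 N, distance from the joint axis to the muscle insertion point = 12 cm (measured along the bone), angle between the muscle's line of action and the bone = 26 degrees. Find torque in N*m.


Torque = F * d * sin(theta)   (moment arm = d*sin(theta))
d = 12 cm = 0.12 m
Torque = 383 * 0.12 * sin(26)
Torque = 20.15 N*m


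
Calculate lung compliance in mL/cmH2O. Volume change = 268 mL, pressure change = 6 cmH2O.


C = dV / dP
C = 268 / 6
C = 44.67 mL/cmH2O


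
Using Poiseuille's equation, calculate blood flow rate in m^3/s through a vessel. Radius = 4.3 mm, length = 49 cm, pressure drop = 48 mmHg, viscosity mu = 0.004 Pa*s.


Q = pi*r^4*dP / (8*mu*L)
r = 0.0043 m, L = 0.49 m
dP = 48 mmHg = 6399.456 Pa
Q = 4.3835e-04 m^3/s


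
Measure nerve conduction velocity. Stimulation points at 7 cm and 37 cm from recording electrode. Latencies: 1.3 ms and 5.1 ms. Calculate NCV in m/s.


Distance = (37 - 7) / 100 = 0.3 m
dt = (5.1 - 1.3) / 1000 = 0.0038 s
NCV = dist / dt = 78.95 m/s


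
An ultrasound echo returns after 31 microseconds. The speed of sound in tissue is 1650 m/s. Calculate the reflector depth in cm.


depth = c * t / 2
t = 31 us = 3.1000e-05 s
depth = 1650 * 3.1000e-05 / 2
depth = 0.025575 m = 2.5575 cm


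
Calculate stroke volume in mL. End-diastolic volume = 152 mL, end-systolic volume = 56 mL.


SV = EDV - ESV
SV = 152 - 56
SV = 96 mL


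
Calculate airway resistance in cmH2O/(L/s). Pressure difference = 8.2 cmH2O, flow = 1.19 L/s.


R = dP / flow
R = 8.2 / 1.19
R = 6.891 cmH2O/(L/s)


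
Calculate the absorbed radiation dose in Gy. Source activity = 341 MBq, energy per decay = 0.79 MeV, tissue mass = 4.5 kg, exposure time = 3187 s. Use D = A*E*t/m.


A = 341 MBq = 3.4100e+08 Bq
E = 0.79 MeV = 1.26558e-13 J
D = A*E*t/m = 3.4100e+08*1.26558e-13*3187/4.5
D = 0.03056 Gy


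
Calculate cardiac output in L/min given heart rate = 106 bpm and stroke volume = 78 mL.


CO = HR * SV
CO = 106 * 78 / 1000
CO = 8.268 L/min


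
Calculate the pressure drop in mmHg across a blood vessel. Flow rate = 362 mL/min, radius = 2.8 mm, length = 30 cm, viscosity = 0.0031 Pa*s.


dP = 8*mu*L*Q / (pi*r^4)
Q = 362 mL/min = 6.03333e-06 m^3/s
dP = 232.46 Pa = 232.46 / 133.322 mmHg = 1.744 mmHg


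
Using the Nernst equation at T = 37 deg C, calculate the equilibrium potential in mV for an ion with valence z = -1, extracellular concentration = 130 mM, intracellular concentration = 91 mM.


E = (RT/(zF)) * ln(C_out/C_in)
T = 37 + 273.15 = 310.15 K
E = (8.314 * 310.15 / (-1 * 96485)) * ln(130/91)
E = -9.532 mV


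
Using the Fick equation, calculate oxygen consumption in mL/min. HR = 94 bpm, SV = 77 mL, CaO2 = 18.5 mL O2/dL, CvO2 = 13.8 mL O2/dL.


CO = HR*SV = 94*77/1000 = 7.238 L/min
a-v O2 diff = 18.5 - 13.8 = 4.7 mL/dL
VO2 = CO * (CaO2-CvO2) * 10 dL/L
VO2 = 7.238 * 4.7 * 10
VO2 = 340.2 mL/min


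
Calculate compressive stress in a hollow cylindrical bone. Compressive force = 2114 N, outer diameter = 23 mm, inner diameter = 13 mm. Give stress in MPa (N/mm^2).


A = pi*(r_o^2 - r_i^2)
r_o = 11.5 mm, r_i = 6.5 mm
A = 282.743 mm^2
sigma = F/A = 2114 / 282.743
sigma = 7.477 MPa


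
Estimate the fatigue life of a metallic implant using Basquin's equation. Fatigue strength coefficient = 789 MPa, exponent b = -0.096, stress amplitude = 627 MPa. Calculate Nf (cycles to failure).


sigma_a = sigma_f' * (2Nf)^b
2Nf = (sigma_a/sigma_f')^(1/b)
2Nf = (627/789)^(1/-0.096)
2Nf = 10.956754
Nf = 5.478


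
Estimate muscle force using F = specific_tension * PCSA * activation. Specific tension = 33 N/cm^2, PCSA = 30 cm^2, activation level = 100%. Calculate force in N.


F = sigma * PCSA * activation
F = 33 * 30 * 1
F = 990 N


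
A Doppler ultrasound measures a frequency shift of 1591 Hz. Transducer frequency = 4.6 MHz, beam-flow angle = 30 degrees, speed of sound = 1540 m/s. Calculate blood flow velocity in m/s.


v = fd * c / (2 * f0 * cos(theta))
v = 1591 * 1540 / (2 * 4.6000e+06 * cos(30))
v = 0.3075 m/s


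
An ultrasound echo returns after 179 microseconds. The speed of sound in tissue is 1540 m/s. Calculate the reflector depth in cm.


depth = c * t / 2
t = 179 us = 1.7900e-04 s
depth = 1540 * 1.7900e-04 / 2
depth = 0.13783 m = 13.783 cm


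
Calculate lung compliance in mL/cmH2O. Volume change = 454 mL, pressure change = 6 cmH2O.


C = dV / dP
C = 454 / 6
C = 75.67 mL/cmH2O


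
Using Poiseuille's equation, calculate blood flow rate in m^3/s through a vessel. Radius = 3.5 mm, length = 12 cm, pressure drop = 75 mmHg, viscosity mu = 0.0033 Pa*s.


Q = pi*r^4*dP / (8*mu*L)
r = 0.0035 m, L = 0.12 m
dP = 75 mmHg = 9999.15 Pa
Q = 0.001488 m^3/s


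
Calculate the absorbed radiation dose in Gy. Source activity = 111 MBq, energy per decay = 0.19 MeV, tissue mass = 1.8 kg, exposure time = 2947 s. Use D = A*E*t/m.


A = 111 MBq = 1.1100e+08 Bq
E = 0.19 MeV = 3.0438e-14 J
D = A*E*t/m = 1.1100e+08*3.0438e-14*2947/1.8
D = 0.005532 Gy


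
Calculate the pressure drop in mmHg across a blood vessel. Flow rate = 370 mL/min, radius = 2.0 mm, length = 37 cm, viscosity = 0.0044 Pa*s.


dP = 8*mu*L*Q / (pi*r^4)
Q = 370 mL/min = 6.16667e-06 m^3/s
dP = 1597.81 Pa = 1597.81 / 133.322 mmHg = 11.98 mmHg


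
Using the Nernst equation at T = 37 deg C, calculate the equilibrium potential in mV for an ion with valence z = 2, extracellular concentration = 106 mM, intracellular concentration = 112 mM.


E = (RT/(zF)) * ln(C_out/C_in)
T = 37 + 273.15 = 310.15 K
E = (8.314 * 310.15 / (2 * 96485)) * ln(106/112)
E = -0.7357 mV


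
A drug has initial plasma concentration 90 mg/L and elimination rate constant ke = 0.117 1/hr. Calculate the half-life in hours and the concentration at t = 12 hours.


t_half = ln(2) / ke = 0.693147 / 0.117 = 5.924 hr
C(t) = C0 * exp(-ke*t) = 90 * exp(-0.117*12)
C(12) = 22.11 mg/L


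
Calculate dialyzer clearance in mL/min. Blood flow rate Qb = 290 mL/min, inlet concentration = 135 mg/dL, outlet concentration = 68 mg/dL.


K = Qb * (Cb_in - Cb_out) / Cb_in
K = 290 * (135 - 68) / 135
K = 143.9 mL/min


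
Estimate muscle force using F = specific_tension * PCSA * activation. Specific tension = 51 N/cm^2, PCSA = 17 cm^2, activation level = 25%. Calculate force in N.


F = sigma * PCSA * activation
F = 51 * 17 * 0.25
F = 216.8 N


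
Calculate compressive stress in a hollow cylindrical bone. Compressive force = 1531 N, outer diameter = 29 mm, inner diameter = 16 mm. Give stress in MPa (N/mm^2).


A = pi*(r_o^2 - r_i^2)
r_o = 14.5 mm, r_i = 8 mm
A = 459.458 mm^2
sigma = F/A = 1531 / 459.458
sigma = 3.332 MPa


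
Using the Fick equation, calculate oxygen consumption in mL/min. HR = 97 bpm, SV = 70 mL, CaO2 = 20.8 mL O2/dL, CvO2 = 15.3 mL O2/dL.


CO = HR*SV = 97*70/1000 = 6.79 L/min
a-v O2 diff = 20.8 - 15.3 = 5.5 mL/dL
VO2 = CO * (CaO2-CvO2) * 10 dL/L
VO2 = 6.79 * 5.5 * 10
VO2 = 373.4 mL/min


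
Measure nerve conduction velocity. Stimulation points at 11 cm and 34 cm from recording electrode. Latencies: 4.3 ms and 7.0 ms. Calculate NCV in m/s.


Distance = (34 - 11) / 100 = 0.23 m
dt = (7.0 - 4.3) / 1000 = 0.0027 s
NCV = dist / dt = 85.19 m/s


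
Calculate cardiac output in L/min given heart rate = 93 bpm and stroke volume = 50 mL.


CO = HR * SV
CO = 93 * 50 / 1000
CO = 4.65 L/min


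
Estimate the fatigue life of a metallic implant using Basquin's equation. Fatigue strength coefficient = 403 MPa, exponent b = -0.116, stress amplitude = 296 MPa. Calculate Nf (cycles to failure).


sigma_a = sigma_f' * (2Nf)^b
2Nf = (sigma_a/sigma_f')^(1/b)
2Nf = (296/403)^(1/-0.116)
2Nf = 14.298398
Nf = 7.149


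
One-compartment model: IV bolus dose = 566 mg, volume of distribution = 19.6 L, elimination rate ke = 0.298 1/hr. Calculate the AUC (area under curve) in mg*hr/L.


C0 = Dose/Vd = 566/19.6 = 28.8776 mg/L
AUC = C0/ke = 28.8776/0.298
AUC = 96.9 mg*hr/L


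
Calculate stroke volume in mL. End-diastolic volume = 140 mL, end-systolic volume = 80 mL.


SV = EDV - ESV
SV = 140 - 80
SV = 60 mL


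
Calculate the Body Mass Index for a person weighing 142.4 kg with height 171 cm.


BMI = weight / height^2
height = 171 cm = 1.71 m
BMI = 142.4 / 1.71^2
BMI = 48.7 kg/m^2


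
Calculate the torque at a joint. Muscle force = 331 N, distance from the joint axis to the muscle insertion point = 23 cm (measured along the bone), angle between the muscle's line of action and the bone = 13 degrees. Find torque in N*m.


Torque = F * d * sin(theta)   (moment arm = d*sin(theta))
d = 23 cm = 0.23 m
Torque = 331 * 0.23 * sin(13)
Torque = 17.13 N*m


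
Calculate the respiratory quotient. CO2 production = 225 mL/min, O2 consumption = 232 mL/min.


RQ = VCO2 / VO2
RQ = 225 / 232
RQ = 0.9698


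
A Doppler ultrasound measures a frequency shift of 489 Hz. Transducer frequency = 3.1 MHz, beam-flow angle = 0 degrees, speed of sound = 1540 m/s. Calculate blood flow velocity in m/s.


v = fd * c / (2 * f0 * cos(theta))
v = 489 * 1540 / (2 * 3.1000e+06 * cos(0))
v = 0.1215 m/s


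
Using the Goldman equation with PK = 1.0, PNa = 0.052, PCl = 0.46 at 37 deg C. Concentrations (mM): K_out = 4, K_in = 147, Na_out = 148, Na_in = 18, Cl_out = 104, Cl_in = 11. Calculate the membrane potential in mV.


Vm = (RT/F)*ln((PK*Ko + PNa*Nao + PCl*Cli)/(PK*Ki + PNa*Nai + PCl*Clo))
Numer = 16.756, Denom = 195.776
Vm = -65.7 mV


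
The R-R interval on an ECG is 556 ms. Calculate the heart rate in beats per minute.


HR = 60 / RR_interval(s)
RR = 556 ms = 0.556 s
HR = 60 / 0.556 = 107.9 bpm


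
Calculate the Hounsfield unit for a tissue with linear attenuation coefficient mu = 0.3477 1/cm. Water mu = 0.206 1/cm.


HU = ((mu_tissue - mu_water) / mu_water) * 1000
HU = ((0.3477 - 0.206) / 0.206) * 1000
HU = 687.9


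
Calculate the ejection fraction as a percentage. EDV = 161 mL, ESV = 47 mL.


SV = EDV - ESV = 161 - 47 = 114 mL
EF = SV/EDV * 100 = 114/161 * 100
EF = 70.81%


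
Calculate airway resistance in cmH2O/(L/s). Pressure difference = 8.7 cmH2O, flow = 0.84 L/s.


R = dP / flow
R = 8.7 / 0.84
R = 10.36 cmH2O/(L/s)


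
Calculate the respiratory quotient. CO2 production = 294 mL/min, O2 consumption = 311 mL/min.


RQ = VCO2 / VO2
RQ = 294 / 311
RQ = 0.9453


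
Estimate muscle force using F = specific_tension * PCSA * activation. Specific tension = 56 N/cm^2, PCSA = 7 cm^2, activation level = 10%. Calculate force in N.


F = sigma * PCSA * activation
F = 56 * 7 * 0.1
F = 39.2 N


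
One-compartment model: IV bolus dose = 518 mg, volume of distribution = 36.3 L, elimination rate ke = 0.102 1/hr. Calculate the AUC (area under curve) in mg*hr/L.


C0 = Dose/Vd = 518/36.3 = 14.27 mg/L
AUC = C0/ke = 14.27/0.102
AUC = 139.9 mg*hr/L


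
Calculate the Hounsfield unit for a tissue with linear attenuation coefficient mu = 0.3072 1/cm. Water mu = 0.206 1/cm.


HU = ((mu_tissue - mu_water) / mu_water) * 1000
HU = ((0.3072 - 0.206) / 0.206) * 1000
HU = 491.3


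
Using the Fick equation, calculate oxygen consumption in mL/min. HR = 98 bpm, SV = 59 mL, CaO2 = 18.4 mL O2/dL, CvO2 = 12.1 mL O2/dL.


CO = HR*SV = 98*59/1000 = 5.782 L/min
a-v O2 diff = 18.4 - 12.1 = 6.3 mL/dL
VO2 = CO * (CaO2-CvO2) * 10 dL/L
VO2 = 5.782 * 6.3 * 10
VO2 = 364.3 mL/min


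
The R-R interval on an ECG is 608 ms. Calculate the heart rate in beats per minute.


HR = 60 / RR_interval(s)
RR = 608 ms = 0.608 s
HR = 60 / 0.608 = 98.68 bpm


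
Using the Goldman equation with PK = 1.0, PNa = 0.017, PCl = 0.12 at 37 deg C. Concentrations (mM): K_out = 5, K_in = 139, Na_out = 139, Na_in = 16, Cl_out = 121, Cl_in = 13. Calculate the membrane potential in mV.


Vm = (RT/F)*ln((PK*Ko + PNa*Nao + PCl*Cli)/(PK*Ki + PNa*Nai + PCl*Clo))
Numer = 8.923, Denom = 153.792
Vm = -76.09 mV


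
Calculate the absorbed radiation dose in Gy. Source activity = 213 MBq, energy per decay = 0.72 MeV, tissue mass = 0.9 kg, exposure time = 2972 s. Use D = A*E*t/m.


A = 213 MBq = 2.1300e+08 Bq
E = 0.72 MeV = 1.15344e-13 J
D = A*E*t/m = 2.1300e+08*1.15344e-13*2972/0.9
D = 0.08113 Gy


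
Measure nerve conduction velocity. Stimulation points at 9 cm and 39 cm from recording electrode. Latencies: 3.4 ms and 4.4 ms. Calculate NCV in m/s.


Distance = (39 - 9) / 100 = 0.3 m
dt = (4.4 - 3.4) / 1000 = 0.001 s
NCV = dist / dt = 300 m/s


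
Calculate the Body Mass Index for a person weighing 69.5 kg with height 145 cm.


BMI = weight / height^2
height = 145 cm = 1.45 m
BMI = 69.5 / 1.45^2
BMI = 33.06 kg/m^2


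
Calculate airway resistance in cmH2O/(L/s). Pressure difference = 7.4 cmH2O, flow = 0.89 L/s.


R = dP / flow
R = 7.4 / 0.89
R = 8.315 cmH2O/(L/s)


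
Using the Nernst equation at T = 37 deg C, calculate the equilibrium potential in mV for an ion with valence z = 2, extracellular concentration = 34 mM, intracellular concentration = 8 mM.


E = (RT/(zF)) * ln(C_out/C_in)
T = 37 + 273.15 = 310.15 K
E = (8.314 * 310.15 / (2 * 96485)) * ln(34/8)
E = 19.33 mV


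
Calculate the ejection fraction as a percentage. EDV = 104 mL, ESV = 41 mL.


SV = EDV - ESV = 104 - 41 = 63 mL
EF = SV/EDV * 100 = 63/104 * 100
EF = 60.58%


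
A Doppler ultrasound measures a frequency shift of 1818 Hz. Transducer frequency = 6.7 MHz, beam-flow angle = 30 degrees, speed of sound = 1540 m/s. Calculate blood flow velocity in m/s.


v = fd * c / (2 * f0 * cos(theta))
v = 1818 * 1540 / (2 * 6.7000e+06 * cos(30))
v = 0.2413 m/s


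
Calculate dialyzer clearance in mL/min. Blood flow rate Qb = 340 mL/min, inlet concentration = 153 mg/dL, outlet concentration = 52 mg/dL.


K = Qb * (Cb_in - Cb_out) / Cb_in
K = 340 * (153 - 52) / 153
K = 224.4 mL/min


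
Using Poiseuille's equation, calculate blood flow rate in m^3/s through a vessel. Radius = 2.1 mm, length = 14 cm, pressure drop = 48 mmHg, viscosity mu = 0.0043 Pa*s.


Q = pi*r^4*dP / (8*mu*L)
r = 0.0021 m, L = 0.14 m
dP = 48 mmHg = 6399.456 Pa
Q = 8.1186e-05 m^3/s


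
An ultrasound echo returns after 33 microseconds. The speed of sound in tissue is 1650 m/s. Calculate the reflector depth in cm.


depth = c * t / 2
t = 33 us = 3.3000e-05 s
depth = 1650 * 3.3000e-05 / 2
depth = 0.027225 m = 2.7225 cm


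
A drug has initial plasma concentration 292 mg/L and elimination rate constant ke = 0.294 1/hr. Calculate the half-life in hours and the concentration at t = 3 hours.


t_half = ln(2) / ke = 0.693147 / 0.294 = 2.358 hr
C(t) = C0 * exp(-ke*t) = 292 * exp(-0.294*3)
C(3) = 120.9 mg/L


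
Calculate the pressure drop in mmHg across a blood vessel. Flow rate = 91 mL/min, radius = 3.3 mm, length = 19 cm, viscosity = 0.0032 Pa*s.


dP = 8*mu*L*Q / (pi*r^4)
Q = 91 mL/min = 1.51667e-06 m^3/s
dP = 19.8006 Pa = 19.8006 / 133.322 mmHg = 0.1485 mmHg


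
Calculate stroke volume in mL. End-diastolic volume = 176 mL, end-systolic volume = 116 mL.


SV = EDV - ESV
SV = 176 - 116
SV = 60 mL


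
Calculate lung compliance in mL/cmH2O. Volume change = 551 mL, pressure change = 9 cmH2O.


C = dV / dP
C = 551 / 9
C = 61.22 mL/cmH2O


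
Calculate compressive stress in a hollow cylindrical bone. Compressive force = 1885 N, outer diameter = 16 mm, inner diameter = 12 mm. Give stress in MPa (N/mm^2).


A = pi*(r_o^2 - r_i^2)
r_o = 8 mm, r_i = 6 mm
A = 87.9646 mm^2
sigma = F/A = 1885 / 87.9646
sigma = 21.43 MPa


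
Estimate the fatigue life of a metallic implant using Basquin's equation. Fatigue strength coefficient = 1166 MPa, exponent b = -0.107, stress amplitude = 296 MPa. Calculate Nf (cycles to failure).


sigma_a = sigma_f' * (2Nf)^b
2Nf = (sigma_a/sigma_f')^(1/b)
2Nf = (296/1166)^(1/-0.107)
2Nf = 366901.85
Nf = 1.835e+05


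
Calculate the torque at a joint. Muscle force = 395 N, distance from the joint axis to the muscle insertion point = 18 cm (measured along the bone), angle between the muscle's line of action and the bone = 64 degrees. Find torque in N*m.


Torque = F * d * sin(theta)   (moment arm = d*sin(theta))
d = 18 cm = 0.18 m
Torque = 395 * 0.18 * sin(64)
Torque = 63.9 N*m


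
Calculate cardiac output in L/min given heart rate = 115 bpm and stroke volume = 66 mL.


CO = HR * SV
CO = 115 * 66 / 1000
CO = 7.59 L/min


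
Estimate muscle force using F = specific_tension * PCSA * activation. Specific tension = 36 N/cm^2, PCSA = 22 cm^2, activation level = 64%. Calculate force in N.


F = sigma * PCSA * activation
F = 36 * 22 * 0.64
F = 506.9 N


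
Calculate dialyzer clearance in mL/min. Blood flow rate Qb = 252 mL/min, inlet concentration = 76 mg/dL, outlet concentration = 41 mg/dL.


K = Qb * (Cb_in - Cb_out) / Cb_in
K = 252 * (76 - 41) / 76
K = 116.1 mL/min


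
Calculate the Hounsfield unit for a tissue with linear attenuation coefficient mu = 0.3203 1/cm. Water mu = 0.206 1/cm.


HU = ((mu_tissue - mu_water) / mu_water) * 1000
HU = ((0.3203 - 0.206) / 0.206) * 1000
HU = 554.9


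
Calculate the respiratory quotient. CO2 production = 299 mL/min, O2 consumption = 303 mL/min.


RQ = VCO2 / VO2
RQ = 299 / 303
RQ = 0.9868


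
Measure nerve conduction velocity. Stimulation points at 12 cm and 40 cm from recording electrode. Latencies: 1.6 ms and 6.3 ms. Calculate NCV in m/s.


Distance = (40 - 12) / 100 = 0.28 m
dt = (6.3 - 1.6) / 1000 = 0.0047 s
NCV = dist / dt = 59.57 m/s


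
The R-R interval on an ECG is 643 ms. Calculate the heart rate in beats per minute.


HR = 60 / RR_interval(s)
RR = 643 ms = 0.643 s
HR = 60 / 0.643 = 93.31 bpm


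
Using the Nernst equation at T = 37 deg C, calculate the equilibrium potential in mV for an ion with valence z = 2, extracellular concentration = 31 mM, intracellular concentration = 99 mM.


E = (RT/(zF)) * ln(C_out/C_in)
T = 37 + 273.15 = 310.15 K
E = (8.314 * 310.15 / (2 * 96485)) * ln(31/99)
E = -15.52 mV


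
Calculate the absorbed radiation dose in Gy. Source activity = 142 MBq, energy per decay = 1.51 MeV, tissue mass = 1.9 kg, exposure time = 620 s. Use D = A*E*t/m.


A = 142 MBq = 1.4200e+08 Bq
E = 1.51 MeV = 2.41902e-13 J
D = A*E*t/m = 1.4200e+08*2.41902e-13*620/1.9
D = 0.01121 Gy


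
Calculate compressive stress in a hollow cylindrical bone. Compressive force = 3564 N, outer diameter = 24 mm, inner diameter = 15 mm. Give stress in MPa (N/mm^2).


A = pi*(r_o^2 - r_i^2)
r_o = 12 mm, r_i = 7.5 mm
A = 275.675 mm^2
sigma = F/A = 3564 / 275.675
sigma = 12.93 MPa


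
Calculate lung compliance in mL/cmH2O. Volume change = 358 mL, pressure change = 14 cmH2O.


C = dV / dP
C = 358 / 14
C = 25.57 mL/cmH2O


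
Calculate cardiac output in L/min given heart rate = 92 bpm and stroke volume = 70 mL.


CO = HR * SV
CO = 92 * 70 / 1000
CO = 6.44 L/min


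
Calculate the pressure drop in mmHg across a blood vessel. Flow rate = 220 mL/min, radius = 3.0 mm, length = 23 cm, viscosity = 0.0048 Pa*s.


dP = 8*mu*L*Q / (pi*r^4)
Q = 220 mL/min = 3.66667e-06 m^3/s
dP = 127.261 Pa = 127.261 / 133.322 mmHg = 0.9545 mmHg


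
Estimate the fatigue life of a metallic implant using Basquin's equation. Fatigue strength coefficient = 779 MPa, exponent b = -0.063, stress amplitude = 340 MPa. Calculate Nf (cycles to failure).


sigma_a = sigma_f' * (2Nf)^b
2Nf = (sigma_a/sigma_f')^(1/b)
2Nf = (340/779)^(1/-0.063)
2Nf = 519056.85
Nf = 2.595e+05


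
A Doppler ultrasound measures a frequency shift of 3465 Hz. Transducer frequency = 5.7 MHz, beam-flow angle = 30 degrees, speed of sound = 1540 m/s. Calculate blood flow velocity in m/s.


v = fd * c / (2 * f0 * cos(theta))
v = 3465 * 1540 / (2 * 5.7000e+06 * cos(30))
v = 0.5405 m/s


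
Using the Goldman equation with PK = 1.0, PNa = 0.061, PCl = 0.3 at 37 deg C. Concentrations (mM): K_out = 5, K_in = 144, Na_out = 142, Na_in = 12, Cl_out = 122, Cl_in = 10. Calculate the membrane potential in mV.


Vm = (RT/F)*ln((PK*Ko + PNa*Nao + PCl*Cli)/(PK*Ki + PNa*Nai + PCl*Clo))
Numer = 16.662, Denom = 181.332
Vm = -63.8 mV


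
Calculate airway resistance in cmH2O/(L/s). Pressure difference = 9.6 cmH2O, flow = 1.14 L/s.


R = dP / flow
R = 9.6 / 1.14
R = 8.421 cmH2O/(L/s)


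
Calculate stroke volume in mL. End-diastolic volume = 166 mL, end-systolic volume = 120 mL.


SV = EDV - ESV
SV = 166 - 120
SV = 46 mL


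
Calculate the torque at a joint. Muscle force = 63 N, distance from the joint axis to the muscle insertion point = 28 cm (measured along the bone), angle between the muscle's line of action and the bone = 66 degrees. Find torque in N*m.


Torque = F * d * sin(theta)   (moment arm = d*sin(theta))
d = 28 cm = 0.28 m
Torque = 63 * 0.28 * sin(66)
Torque = 16.11 N*m


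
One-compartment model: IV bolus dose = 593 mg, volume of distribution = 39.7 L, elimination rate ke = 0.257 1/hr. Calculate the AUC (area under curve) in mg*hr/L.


C0 = Dose/Vd = 593/39.7 = 14.937 mg/L
AUC = C0/ke = 14.937/0.257
AUC = 58.12 mg*hr/L


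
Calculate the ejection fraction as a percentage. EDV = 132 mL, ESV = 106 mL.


SV = EDV - ESV = 132 - 106 = 26 mL
EF = SV/EDV * 100 = 26/132 * 100
EF = 19.7%


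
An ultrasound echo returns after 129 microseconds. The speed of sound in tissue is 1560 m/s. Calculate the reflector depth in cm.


depth = c * t / 2
t = 129 us = 1.2900e-04 s
depth = 1560 * 1.2900e-04 / 2
depth = 0.10062 m = 10.062 cm


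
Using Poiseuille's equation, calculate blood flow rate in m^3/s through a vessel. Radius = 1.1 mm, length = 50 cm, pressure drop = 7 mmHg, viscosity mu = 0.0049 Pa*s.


Q = pi*r^4*dP / (8*mu*L)
r = 0.0011 m, L = 0.5 m
dP = 7 mmHg = 933.254 Pa
Q = 2.1901e-07 m^3/s


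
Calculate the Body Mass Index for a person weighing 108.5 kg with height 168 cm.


BMI = weight / height^2
height = 168 cm = 1.68 m
BMI = 108.5 / 1.68^2
BMI = 38.44 kg/m^2


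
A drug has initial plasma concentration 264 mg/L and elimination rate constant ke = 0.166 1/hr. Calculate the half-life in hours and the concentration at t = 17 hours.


t_half = ln(2) / ke = 0.693147 / 0.166 = 4.176 hr
C(t) = C0 * exp(-ke*t) = 264 * exp(-0.166*17)
C(17) = 15.7 mg/L


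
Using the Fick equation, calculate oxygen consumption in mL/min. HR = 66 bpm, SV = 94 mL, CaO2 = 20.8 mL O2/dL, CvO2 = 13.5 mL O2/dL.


CO = HR*SV = 66*94/1000 = 6.204 L/min
a-v O2 diff = 20.8 - 13.5 = 7.3 mL/dL
VO2 = CO * (CaO2-CvO2) * 10 dL/L
VO2 = 6.204 * 7.3 * 10
VO2 = 452.9 mL/min


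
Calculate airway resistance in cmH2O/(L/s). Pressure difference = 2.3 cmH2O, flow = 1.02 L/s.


R = dP / flow
R = 2.3 / 1.02
R = 2.255 cmH2O/(L/s)


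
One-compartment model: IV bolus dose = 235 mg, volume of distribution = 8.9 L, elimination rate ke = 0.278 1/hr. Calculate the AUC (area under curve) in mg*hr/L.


C0 = Dose/Vd = 235/8.9 = 26.4045 mg/L
AUC = C0/ke = 26.4045/0.278
AUC = 94.98 mg*hr/L


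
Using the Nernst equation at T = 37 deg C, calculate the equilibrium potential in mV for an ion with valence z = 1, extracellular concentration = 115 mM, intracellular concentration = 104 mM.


E = (RT/(zF)) * ln(C_out/C_in)
T = 37 + 273.15 = 310.15 K
E = (8.314 * 310.15 / (1 * 96485)) * ln(115/104)
E = 2.687 mV


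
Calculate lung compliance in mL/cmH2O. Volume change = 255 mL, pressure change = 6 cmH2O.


C = dV / dP
C = 255 / 6
C = 42.5 mL/cmH2O


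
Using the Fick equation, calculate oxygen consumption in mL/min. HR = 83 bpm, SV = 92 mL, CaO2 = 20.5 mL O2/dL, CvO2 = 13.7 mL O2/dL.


CO = HR*SV = 83*92/1000 = 7.636 L/min
a-v O2 diff = 20.5 - 13.7 = 6.8 mL/dL
VO2 = CO * (CaO2-CvO2) * 10 dL/L
VO2 = 7.636 * 6.8 * 10
VO2 = 519.2 mL/min


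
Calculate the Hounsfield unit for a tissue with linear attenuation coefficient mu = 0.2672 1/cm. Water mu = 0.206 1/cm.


HU = ((mu_tissue - mu_water) / mu_water) * 1000
HU = ((0.2672 - 0.206) / 0.206) * 1000
HU = 297.1


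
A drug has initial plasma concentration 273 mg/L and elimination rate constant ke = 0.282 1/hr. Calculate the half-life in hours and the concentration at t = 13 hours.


t_half = ln(2) / ke = 0.693147 / 0.282 = 2.458 hr
C(t) = C0 * exp(-ke*t) = 273 * exp(-0.282*13)
C(13) = 6.983 mg/L


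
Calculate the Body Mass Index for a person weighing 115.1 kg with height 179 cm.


BMI = weight / height^2
height = 179 cm = 1.79 m
BMI = 115.1 / 1.79^2
BMI = 35.92 kg/m^2


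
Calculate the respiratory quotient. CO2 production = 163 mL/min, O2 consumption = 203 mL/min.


RQ = VCO2 / VO2
RQ = 163 / 203
RQ = 0.803


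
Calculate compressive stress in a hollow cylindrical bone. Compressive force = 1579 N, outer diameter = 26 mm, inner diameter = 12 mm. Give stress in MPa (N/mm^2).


A = pi*(r_o^2 - r_i^2)
r_o = 13 mm, r_i = 6 mm
A = 417.832 mm^2
sigma = F/A = 1579 / 417.832
sigma = 3.779 MPa


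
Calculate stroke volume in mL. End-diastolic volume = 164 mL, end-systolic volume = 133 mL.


SV = EDV - ESV
SV = 164 - 133
SV = 31 mL


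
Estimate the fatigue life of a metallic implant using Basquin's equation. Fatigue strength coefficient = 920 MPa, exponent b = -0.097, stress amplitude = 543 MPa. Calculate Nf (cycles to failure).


sigma_a = sigma_f' * (2Nf)^b
2Nf = (sigma_a/sigma_f')^(1/b)
2Nf = (543/920)^(1/-0.097)
2Nf = 229.45684
Nf = 114.7


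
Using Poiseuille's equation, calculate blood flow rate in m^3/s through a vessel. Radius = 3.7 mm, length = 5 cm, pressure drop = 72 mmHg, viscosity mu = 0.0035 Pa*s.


Q = pi*r^4*dP / (8*mu*L)
r = 0.0037 m, L = 0.05 m
dP = 72 mmHg = 9599.184 Pa
Q = 0.004037 m^3/s


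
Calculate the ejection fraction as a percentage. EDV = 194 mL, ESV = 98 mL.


SV = EDV - ESV = 194 - 98 = 96 mL
EF = SV/EDV * 100 = 96/194 * 100
EF = 49.48%


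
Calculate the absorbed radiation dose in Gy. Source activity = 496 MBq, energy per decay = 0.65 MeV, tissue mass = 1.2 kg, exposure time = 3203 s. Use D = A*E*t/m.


A = 496 MBq = 4.9600e+08 Bq
E = 0.65 MeV = 1.0413e-13 J
D = A*E*t/m = 4.9600e+08*1.0413e-13*3203/1.2
D = 0.1379 Gy


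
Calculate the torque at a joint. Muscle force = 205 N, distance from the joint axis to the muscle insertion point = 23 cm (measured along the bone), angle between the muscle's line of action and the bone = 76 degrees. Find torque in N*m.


Torque = F * d * sin(theta)   (moment arm = d*sin(theta))
d = 23 cm = 0.23 m
Torque = 205 * 0.23 * sin(76)
Torque = 45.75 N*m


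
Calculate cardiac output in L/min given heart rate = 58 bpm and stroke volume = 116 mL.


CO = HR * SV
CO = 58 * 116 / 1000
CO = 6.728 L/min


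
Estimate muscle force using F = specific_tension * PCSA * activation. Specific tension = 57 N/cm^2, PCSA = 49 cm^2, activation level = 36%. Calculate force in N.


F = sigma * PCSA * activation
F = 57 * 49 * 0.36
F = 1005 N


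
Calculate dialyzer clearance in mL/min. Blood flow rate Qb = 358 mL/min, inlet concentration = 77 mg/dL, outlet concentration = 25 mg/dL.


K = Qb * (Cb_in - Cb_out) / Cb_in
K = 358 * (77 - 25) / 77
K = 241.8 mL/min


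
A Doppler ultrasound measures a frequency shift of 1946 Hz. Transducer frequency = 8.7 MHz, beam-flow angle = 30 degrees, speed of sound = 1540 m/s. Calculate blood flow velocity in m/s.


v = fd * c / (2 * f0 * cos(theta))
v = 1946 * 1540 / (2 * 8.7000e+06 * cos(30))
v = 0.1989 m/s


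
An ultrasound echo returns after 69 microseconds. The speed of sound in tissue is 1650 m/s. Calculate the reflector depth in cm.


depth = c * t / 2
t = 69 us = 6.9000e-05 s
depth = 1650 * 6.9000e-05 / 2
depth = 0.056925 m = 5.6925 cm


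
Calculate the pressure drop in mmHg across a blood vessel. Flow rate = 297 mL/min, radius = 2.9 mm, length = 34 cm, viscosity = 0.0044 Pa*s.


dP = 8*mu*L*Q / (pi*r^4)
Q = 297 mL/min = 4.95e-06 m^3/s
dP = 266.615 Pa = 266.615 / 133.322 mmHg = 2 mmHg


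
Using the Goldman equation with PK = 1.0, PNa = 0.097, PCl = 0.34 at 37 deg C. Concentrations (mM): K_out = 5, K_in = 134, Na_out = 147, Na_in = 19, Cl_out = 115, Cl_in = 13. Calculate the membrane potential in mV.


Vm = (RT/F)*ln((PK*Ko + PNa*Nao + PCl*Cli)/(PK*Ki + PNa*Nai + PCl*Clo))
Numer = 23.679, Denom = 174.943
Vm = -53.45 mV


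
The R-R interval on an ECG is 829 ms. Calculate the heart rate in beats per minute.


HR = 60 / RR_interval(s)
RR = 829 ms = 0.829 s
HR = 60 / 0.829 = 72.38 bpm


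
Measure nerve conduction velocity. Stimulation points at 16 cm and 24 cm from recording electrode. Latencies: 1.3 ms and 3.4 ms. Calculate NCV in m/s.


Distance = (24 - 16) / 100 = 0.08 m
dt = (3.4 - 1.3) / 1000 = 0.0021 s
NCV = dist / dt = 38.1 m/s


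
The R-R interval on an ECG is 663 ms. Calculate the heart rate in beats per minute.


HR = 60 / RR_interval(s)
RR = 663 ms = 0.663 s
HR = 60 / 0.663 = 90.5 bpm


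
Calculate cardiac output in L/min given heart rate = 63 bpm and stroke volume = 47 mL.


CO = HR * SV
CO = 63 * 47 / 1000
CO = 2.961 L/min


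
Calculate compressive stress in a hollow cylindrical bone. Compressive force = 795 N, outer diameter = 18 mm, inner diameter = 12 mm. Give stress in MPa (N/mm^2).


A = pi*(r_o^2 - r_i^2)
r_o = 9 mm, r_i = 6 mm
A = 141.372 mm^2
sigma = F/A = 795 / 141.372
sigma = 5.623 MPa


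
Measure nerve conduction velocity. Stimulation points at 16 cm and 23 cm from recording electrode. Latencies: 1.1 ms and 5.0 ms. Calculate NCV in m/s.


Distance = (23 - 16) / 100 = 0.07 m
dt = (5.0 - 1.1) / 1000 = 0.0039 s
NCV = dist / dt = 17.95 m/s


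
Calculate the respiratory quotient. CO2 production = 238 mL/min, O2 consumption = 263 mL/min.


RQ = VCO2 / VO2
RQ = 238 / 263
RQ = 0.9049


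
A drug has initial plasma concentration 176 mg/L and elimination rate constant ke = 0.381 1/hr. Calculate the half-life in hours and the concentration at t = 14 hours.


t_half = ln(2) / ke = 0.693147 / 0.381 = 1.819 hr
C(t) = C0 * exp(-ke*t) = 176 * exp(-0.381*14)
C(14) = 0.8492 mg/L


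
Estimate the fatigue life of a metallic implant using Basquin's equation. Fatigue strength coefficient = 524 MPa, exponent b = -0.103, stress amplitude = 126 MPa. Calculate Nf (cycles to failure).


sigma_a = sigma_f' * (2Nf)^b
2Nf = (sigma_a/sigma_f')^(1/b)
2Nf = (126/524)^(1/-0.103)
2Nf = 1021709.9
Nf = 5.109e+05


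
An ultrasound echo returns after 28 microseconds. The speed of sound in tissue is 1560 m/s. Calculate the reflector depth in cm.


depth = c * t / 2
t = 28 us = 2.8000e-05 s
depth = 1560 * 2.8000e-05 / 2
depth = 0.02184 m = 2.184 cm


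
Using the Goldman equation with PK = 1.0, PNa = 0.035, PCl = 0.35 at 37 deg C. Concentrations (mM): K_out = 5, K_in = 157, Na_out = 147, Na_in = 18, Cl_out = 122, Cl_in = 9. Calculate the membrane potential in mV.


Vm = (RT/F)*ln((PK*Ko + PNa*Nao + PCl*Cli)/(PK*Ki + PNa*Nai + PCl*Clo))
Numer = 13.295, Denom = 200.33
Vm = -72.49 mV


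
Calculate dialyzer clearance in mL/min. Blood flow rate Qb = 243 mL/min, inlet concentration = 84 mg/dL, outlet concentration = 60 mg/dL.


K = Qb * (Cb_in - Cb_out) / Cb_in
K = 243 * (84 - 60) / 84
K = 69.43 mL/min


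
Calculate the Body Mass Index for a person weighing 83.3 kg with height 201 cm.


BMI = weight / height^2
height = 201 cm = 2.01 m
BMI = 83.3 / 2.01^2
BMI = 20.62 kg/m^2


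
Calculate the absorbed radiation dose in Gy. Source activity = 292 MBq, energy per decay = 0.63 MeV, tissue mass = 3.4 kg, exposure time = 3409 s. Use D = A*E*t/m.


A = 292 MBq = 2.9200e+08 Bq
E = 0.63 MeV = 1.00926e-13 J
D = A*E*t/m = 2.9200e+08*1.00926e-13*3409/3.4
D = 0.02955 Gy


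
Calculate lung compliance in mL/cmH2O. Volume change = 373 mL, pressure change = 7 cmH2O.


C = dV / dP
C = 373 / 7
C = 53.29 mL/cmH2O


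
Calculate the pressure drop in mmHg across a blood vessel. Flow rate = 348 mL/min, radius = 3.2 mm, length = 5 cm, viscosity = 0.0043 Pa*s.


dP = 8*mu*L*Q / (pi*r^4)
Q = 348 mL/min = 5.8e-06 m^3/s
dP = 30.2835 Pa = 30.2835 / 133.322 mmHg = 0.2271 mmHg


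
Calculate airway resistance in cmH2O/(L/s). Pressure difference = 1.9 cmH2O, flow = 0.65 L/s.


R = dP / flow
R = 1.9 / 0.65
R = 2.923 cmH2O/(L/s)
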